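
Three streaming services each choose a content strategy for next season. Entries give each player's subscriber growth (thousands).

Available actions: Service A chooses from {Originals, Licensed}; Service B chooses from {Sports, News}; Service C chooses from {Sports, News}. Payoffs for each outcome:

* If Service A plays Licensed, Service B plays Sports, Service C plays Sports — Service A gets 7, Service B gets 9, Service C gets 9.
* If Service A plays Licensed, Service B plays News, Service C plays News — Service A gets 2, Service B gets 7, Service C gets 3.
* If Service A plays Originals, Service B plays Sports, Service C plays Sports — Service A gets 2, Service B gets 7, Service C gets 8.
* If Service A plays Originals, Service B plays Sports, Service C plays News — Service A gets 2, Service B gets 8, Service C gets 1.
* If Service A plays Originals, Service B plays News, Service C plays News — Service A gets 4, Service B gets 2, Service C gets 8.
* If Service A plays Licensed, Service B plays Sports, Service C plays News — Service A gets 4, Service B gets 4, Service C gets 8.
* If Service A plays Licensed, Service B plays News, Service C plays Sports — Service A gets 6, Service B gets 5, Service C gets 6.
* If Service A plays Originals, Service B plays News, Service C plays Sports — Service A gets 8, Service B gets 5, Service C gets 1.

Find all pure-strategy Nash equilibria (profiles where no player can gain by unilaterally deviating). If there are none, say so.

(Licensed, Sports, Sports)

For each player, find the best response to each opponent profile; mutual best responses are the pure NE.
Service A against (Sports, Sports): payoffs 2, 7 → best response Licensed.
Service A against (Sports, News): payoffs 2, 4 → best response Licensed.
Service A against (News, Sports): payoffs 8, 6 → best response Originals.
Service A against (News, News): payoffs 4, 2 → best response Originals.
Service B against (Originals, Sports): payoffs 7, 5 → best response Sports.
Service B against (Originals, News): payoffs 8, 2 → best response Sports.
Service B against (Licensed, Sports): payoffs 9, 5 → best response Sports.
Service B against (Licensed, News): payoffs 4, 7 → best response News.
Service C against (Originals, Sports): payoffs 8, 1 → best response Sports.
Service C against (Originals, News): payoffs 1, 8 → best response News.
Service C against (Licensed, Sports): payoffs 9, 8 → best response Sports.
Service C against (Licensed, News): payoffs 6, 3 → best response Sports.
Mutual best responses: (Licensed, Sports, Sports).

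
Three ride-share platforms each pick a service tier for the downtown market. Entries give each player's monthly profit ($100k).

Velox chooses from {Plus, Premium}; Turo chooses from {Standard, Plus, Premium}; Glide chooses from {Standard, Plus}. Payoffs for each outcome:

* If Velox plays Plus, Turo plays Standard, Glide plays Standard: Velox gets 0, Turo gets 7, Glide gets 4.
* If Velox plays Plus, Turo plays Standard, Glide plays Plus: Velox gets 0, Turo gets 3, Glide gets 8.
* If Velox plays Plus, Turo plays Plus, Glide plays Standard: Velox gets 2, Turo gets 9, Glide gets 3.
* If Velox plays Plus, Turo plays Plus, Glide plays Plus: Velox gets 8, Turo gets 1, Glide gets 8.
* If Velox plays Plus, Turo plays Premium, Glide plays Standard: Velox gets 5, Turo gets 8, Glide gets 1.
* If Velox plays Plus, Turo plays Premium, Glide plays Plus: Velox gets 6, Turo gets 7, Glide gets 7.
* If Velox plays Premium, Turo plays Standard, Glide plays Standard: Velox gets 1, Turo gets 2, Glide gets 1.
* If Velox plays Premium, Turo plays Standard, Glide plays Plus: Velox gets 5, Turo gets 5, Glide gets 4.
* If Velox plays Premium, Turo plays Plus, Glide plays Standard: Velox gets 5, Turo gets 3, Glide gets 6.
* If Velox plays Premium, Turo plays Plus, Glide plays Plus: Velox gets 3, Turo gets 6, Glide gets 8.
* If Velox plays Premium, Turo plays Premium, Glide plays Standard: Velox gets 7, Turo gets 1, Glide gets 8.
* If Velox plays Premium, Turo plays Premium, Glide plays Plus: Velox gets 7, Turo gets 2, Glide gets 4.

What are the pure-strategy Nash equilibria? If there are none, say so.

(Plus, Standard, Standard): Velox can switch to Premium (0 → 1). Not NE.
(Plus, Standard, Plus): Velox can switch to Premium (0 → 5). Not NE.
(Plus, Plus, Standard): Velox can switch to Premium (2 → 5). Not NE.
(Plus, Plus, Plus): Turo can switch to Standard (1 → 3). Not NE.
(Plus, Premium, Standard): Velox can switch to Premium (5 → 7). Not NE.
(Plus, Premium, Plus): Velox can switch to Premium (6 → 7). Not NE.
(Premium, Standard, Standard): Turo can switch to Plus (2 → 3). Not NE.
(Premium, Standard, Plus): Turo can switch to Plus (5 → 6). Not NE.
(Premium, Plus, Standard): Glide can switch to Plus (6 → 8). Not NE.
(Premium, Plus, Plus): Velox can switch to Plus (3 → 8). Not NE.
(Premium, Premium, Standard): Turo can switch to Standard (1 → 2). Not NE.
(Premium, Premium, Plus): Turo can switch to Standard (2 → 5). Not NE.

This game has no pure Nash equilibrium.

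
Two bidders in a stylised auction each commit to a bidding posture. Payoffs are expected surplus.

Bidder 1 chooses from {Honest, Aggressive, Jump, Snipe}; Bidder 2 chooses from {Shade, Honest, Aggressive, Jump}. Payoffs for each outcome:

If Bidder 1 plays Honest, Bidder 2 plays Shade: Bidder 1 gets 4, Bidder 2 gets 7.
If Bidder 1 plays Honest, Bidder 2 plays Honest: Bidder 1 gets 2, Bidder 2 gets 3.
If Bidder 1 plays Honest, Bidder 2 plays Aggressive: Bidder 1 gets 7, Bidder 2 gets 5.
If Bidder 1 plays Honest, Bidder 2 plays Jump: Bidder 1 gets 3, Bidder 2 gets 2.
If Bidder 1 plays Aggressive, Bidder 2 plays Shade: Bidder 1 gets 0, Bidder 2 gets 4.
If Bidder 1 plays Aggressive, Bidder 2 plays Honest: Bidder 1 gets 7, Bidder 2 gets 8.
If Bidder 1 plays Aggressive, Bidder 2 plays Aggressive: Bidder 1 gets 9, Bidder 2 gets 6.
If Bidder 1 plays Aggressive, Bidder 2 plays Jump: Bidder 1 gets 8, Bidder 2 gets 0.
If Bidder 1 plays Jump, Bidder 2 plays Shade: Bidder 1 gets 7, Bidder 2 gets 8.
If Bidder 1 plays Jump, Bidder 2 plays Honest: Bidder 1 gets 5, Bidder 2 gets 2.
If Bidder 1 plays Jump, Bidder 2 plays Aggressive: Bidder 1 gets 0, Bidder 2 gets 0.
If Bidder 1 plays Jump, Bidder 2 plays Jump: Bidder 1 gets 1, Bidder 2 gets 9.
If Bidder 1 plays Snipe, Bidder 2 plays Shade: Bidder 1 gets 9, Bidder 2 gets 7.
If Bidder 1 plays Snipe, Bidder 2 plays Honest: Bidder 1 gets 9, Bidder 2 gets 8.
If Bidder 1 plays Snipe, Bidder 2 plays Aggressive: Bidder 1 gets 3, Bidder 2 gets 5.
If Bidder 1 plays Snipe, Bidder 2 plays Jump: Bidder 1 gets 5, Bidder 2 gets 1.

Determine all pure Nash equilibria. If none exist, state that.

The unique pure-strategy Nash equilibrium is (Snipe, Honest).

(Honest, Shade): Bidder 1 can switch to Jump (4 → 7). Not NE.
(Honest, Honest): Bidder 1 can switch to Aggressive (2 → 7). Not NE.
(Honest, Aggressive): Bidder 1 can switch to Aggressive (7 → 9). Not NE.
(Honest, Jump): Bidder 1 can switch to Aggressive (3 → 8). Not NE.
(Aggressive, Shade): Bidder 1 can switch to Honest (0 → 4). Not NE.
(Aggressive, Honest): Bidder 1 can switch to Snipe (7 → 9). Not NE.
(Aggressive, Aggressive): Bidder 2 can switch to Honest (6 → 8). Not NE.
(Aggressive, Jump): Bidder 2 can switch to Shade (0 → 4). Not NE.
(Snipe, Honest): Bidder 1 gets 9, best alternative 7; Bidder 2 gets 8, best alternative 7. No profitable deviation — NE.
(The remaining 7 profiles each have a profitable deviation by the same check.)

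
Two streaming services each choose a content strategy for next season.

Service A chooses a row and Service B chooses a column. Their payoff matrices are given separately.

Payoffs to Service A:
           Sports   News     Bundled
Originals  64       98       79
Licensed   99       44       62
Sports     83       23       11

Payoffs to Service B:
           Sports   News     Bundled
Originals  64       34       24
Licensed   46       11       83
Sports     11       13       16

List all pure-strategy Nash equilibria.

This game has no pure Nash equilibrium.

For each strategy profile, look for a profitable unilateral deviation.
(Originals, Sports): Service A can switch to Licensed (64 → 99). Not NE.
(Originals, News): Service B can switch to Sports (34 → 64). Not NE.
(Originals, Bundled): Service B can switch to Sports (24 → 64). Not NE.
(Licensed, Sports): Service B can switch to Bundled (46 → 83). Not NE.
(Licensed, News): Service A can switch to Originals (44 → 98). Not NE.
(Licensed, Bundled): Service A can switch to Originals (62 → 79). Not NE.
(Sports, Sports): Service A can switch to Licensed (83 → 99). Not NE.
(Sports, News): Service A can switch to Originals (23 → 98). Not NE.
(The remaining 1 profile has a profitable deviation by the same check.)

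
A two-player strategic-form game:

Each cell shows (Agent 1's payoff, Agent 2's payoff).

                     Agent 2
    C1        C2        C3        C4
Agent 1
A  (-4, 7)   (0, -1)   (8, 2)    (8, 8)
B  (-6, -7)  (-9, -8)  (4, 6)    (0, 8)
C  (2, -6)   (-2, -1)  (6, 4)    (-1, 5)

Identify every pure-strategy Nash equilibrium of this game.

Pure NE: (A, C4)

(A, C1): Agent 1 can switch to C (-4 → 2). Not NE.
(A, C2): Agent 2 can switch to C1 (-1 → 7). Not NE.
(A, C3): Agent 2 can switch to C1 (2 → 7). Not NE.
(A, C4): Agent 1 gets 8, best alternative 0; Agent 2 gets 8, best alternative 7. No profitable deviation — NE.
(B, C1): Agent 1 can switch to A (-6 → -4). Not NE.
(B, C2): Agent 1 can switch to A (-9 → 0). Not NE.
(B, C3): Agent 1 can switch to A (4 → 8). Not NE.
(B, C4): Agent 1 can switch to A (0 → 8). Not NE.
(C, C1): Agent 2 can switch to C2 (-6 → -1). Not NE.
(C, C2): Agent 1 can switch to A (-2 → 0). Not NE.
(C, C3): Agent 1 can switch to A (6 → 8). Not NE.
(C, C4): Agent 1 can switch to A (-1 → 8). Not NE.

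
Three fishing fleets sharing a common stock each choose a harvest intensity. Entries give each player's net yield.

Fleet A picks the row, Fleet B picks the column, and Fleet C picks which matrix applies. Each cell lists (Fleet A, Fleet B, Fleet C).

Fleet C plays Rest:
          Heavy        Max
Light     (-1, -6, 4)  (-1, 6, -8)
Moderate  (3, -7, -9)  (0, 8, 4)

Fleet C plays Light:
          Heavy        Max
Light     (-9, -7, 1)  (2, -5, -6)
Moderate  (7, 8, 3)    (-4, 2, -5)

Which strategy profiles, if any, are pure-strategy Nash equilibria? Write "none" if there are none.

(Light, Heavy, Rest): Fleet A can switch to Moderate (-1 → 3). Not NE.
(Light, Heavy, Light): Fleet A can switch to Moderate (-9 → 7). Not NE.
(Light, Max, Rest): Fleet A can switch to Moderate (-1 → 0). Not NE.
(Light, Max, Light): Fleet A gets 2, best alternative -4; Fleet B gets -5, best alternative -7; Fleet C gets -6, best alternative -8. No profitable deviation — NE.
(Moderate, Heavy, Rest): Fleet B can switch to Max (-7 → 8). Not NE.
(Moderate, Heavy, Light): Fleet A gets 7, best alternative -9; Fleet B gets 8, best alternative 2; Fleet C gets 3, best alternative -9. No profitable deviation — NE.
(Moderate, Max, Rest): Fleet A gets 0, best alternative -1; Fleet B gets 8, best alternative -7; Fleet C gets 4, best alternative -5. No profitable deviation — NE.
(Moderate, Max, Light): Fleet A can switch to Light (-4 → 2). Not NE.

(Light, Max, Light); (Moderate, Heavy, Light); (Moderate, Max, Rest)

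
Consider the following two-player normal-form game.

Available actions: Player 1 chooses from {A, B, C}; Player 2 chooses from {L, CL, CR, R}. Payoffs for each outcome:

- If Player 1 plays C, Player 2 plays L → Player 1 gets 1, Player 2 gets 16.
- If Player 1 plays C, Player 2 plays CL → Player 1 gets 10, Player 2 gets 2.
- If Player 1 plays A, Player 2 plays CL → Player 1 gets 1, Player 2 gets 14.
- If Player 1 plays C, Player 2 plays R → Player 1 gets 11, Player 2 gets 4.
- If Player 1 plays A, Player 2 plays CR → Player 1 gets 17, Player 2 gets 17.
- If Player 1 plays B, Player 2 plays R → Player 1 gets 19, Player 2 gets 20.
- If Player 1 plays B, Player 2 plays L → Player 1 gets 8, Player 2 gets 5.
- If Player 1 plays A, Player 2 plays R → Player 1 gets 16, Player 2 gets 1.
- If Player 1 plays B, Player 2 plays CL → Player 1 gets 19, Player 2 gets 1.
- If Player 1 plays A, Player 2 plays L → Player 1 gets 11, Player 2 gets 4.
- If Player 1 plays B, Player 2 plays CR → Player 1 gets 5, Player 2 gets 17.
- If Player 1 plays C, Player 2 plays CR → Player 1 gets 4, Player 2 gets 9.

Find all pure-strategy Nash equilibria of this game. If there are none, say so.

(A, CR) and (B, R)

Player 1 against L: payoffs 11, 8, 1 → best response A.
Player 1 against CL: payoffs 1, 19, 10 → best response B.
Player 1 against CR: payoffs 17, 5, 4 → best response A.
Player 1 against R: payoffs 16, 19, 11 → best response B.
Player 2 against A: payoffs 4, 14, 17, 1 → best response CR.
Player 2 against B: payoffs 5, 1, 17, 20 → best response R.
Player 2 against C: payoffs 16, 2, 9, 4 → best response L.
Mutual best responses: (A, CR); (B, R).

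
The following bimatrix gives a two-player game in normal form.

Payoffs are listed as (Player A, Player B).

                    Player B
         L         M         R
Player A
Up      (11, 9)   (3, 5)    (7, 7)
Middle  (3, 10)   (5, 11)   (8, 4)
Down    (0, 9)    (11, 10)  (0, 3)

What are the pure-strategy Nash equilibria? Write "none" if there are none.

Player A against L: payoffs 11, 3, 0 → best response Up.
Player A against M: payoffs 3, 5, 11 → best response Down.
Player A against R: payoffs 7, 8, 0 → best response Middle.
Player B against Up: payoffs 9, 5, 7 → best response L.
Player B against Middle: payoffs 10, 11, 4 → best response M.
Player B against Down: payoffs 9, 10, 3 → best response M.
Mutual best responses: (Up, L); (Down, M).

Pure-strategy Nash equilibria: (Up, L), (Down, M)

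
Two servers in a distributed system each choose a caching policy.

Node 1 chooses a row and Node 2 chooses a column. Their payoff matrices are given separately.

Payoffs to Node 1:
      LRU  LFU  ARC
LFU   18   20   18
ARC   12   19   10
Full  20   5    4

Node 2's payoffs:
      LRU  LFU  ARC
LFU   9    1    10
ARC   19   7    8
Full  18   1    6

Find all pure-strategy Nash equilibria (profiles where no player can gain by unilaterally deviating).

For each player, find the best response to each opponent profile; mutual best responses are the pure NE.
Node 1 against LRU: payoffs 18, 12, 20 → best response Full.
Node 1 against LFU: payoffs 20, 19, 5 → best response LFU.
Node 1 against ARC: payoffs 18, 10, 4 → best response LFU.
Node 2 against LFU: payoffs 9, 1, 10 → best response ARC.
Node 2 against ARC: payoffs 19, 7, 8 → best response LRU.
Node 2 against Full: payoffs 18, 1, 6 → best response LRU.
Mutual best responses: (LFU, ARC); (Full, LRU).

(LFU, ARC); (Full, LRU)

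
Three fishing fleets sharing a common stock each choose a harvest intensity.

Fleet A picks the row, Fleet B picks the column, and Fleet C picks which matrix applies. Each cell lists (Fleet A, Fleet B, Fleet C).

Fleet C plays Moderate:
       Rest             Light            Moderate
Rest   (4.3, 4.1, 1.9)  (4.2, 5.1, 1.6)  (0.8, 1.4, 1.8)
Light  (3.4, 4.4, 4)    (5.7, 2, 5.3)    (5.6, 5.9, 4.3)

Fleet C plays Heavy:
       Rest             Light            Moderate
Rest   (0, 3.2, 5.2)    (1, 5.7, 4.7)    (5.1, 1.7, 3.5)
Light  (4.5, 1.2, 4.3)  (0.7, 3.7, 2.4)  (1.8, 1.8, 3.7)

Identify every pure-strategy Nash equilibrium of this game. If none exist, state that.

(Rest, Rest, Moderate): Fleet B can switch to Light (4.1 → 5.1). Not NE.
(Rest, Rest, Heavy): Fleet A can switch to Light (0 → 4.5). Not NE.
(Rest, Light, Moderate): Fleet A can switch to Light (4.2 → 5.7). Not NE.
(Rest, Light, Heavy): Fleet A gets 1, best alternative 0.7; Fleet B gets 5.7, best alternative 3.2; Fleet C gets 4.7, best alternative 1.6. No profitable deviation — NE.
(Rest, Moderate, Moderate): Fleet A can switch to Light (0.8 → 5.6). Not NE.
(Rest, Moderate, Heavy): Fleet B can switch to Rest (1.7 → 3.2). Not NE.
(Light, Rest, Moderate): Fleet A can switch to Rest (3.4 → 4.3). Not NE.
(Light, Rest, Heavy): Fleet B can switch to Light (1.2 → 3.7). Not NE.
(Light, Light, Moderate): Fleet B can switch to Rest (2 → 4.4). Not NE.
(Light, Light, Heavy): Fleet A can switch to Rest (0.7 → 1). Not NE.
(Light, Moderate, Moderate): Fleet A gets 5.6, best alternative 0.8; Fleet B gets 5.9, best alternative 4.4; Fleet C gets 4.3, best alternative 3.7. No profitable deviation — NE.
(Light, Moderate, Heavy): Fleet A can switch to Rest (1.8 → 5.1). Not NE.

Pure-strategy Nash equilibria: (Rest, Light, Heavy), (Light, Moderate, Moderate)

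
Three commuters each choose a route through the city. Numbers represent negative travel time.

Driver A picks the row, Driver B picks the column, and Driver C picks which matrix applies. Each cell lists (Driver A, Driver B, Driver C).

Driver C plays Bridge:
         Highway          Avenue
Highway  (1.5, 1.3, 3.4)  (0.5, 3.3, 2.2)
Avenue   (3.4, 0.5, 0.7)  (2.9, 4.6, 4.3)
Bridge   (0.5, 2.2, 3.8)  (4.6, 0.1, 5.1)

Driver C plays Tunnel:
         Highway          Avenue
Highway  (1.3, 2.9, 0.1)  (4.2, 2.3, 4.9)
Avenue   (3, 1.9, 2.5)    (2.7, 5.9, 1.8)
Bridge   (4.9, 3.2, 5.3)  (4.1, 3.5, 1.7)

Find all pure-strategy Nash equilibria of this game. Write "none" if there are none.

Driver A against (Highway, Bridge): payoffs 1.5, 3.4, 0.5 → best response Avenue.
Driver A against (Highway, Tunnel): payoffs 1.3, 3, 4.9 → best response Bridge.
Driver A against (Avenue, Bridge): payoffs 0.5, 2.9, 4.6 → best response Bridge.
Driver A against (Avenue, Tunnel): payoffs 4.2, 2.7, 4.1 → best response Highway.
Driver B against (Highway, Bridge): payoffs 1.3, 3.3 → best response Avenue.
Driver B against (Highway, Tunnel): payoffs 2.9, 2.3 → best response Highway.
Driver B against (Avenue, Bridge): payoffs 0.5, 4.6 → best response Avenue.
Driver B against (Avenue, Tunnel): payoffs 1.9, 5.9 → best response Avenue.
Driver B against (Bridge, Bridge): payoffs 2.2, 0.1 → best response Highway.
Driver B against (Bridge, Tunnel): payoffs 3.2, 3.5 → best response Avenue.
Driver C against (Highway, Highway): payoffs 3.4, 0.1 → best response Bridge.
Driver C against (Highway, Avenue): payoffs 2.2, 4.9 → best response Tunnel.
Driver C against (Avenue, Highway): payoffs 0.7, 2.5 → best response Tunnel.
Driver C against (Avenue, Avenue): payoffs 4.3, 1.8 → best response Bridge.
Driver C against (Bridge, Highway): payoffs 3.8, 5.3 → best response Tunnel.
Driver C against (Bridge, Avenue): payoffs 5.1, 1.7 → best response Bridge.
No profile is a mutual best response for all players.

No pure-strategy Nash equilibrium.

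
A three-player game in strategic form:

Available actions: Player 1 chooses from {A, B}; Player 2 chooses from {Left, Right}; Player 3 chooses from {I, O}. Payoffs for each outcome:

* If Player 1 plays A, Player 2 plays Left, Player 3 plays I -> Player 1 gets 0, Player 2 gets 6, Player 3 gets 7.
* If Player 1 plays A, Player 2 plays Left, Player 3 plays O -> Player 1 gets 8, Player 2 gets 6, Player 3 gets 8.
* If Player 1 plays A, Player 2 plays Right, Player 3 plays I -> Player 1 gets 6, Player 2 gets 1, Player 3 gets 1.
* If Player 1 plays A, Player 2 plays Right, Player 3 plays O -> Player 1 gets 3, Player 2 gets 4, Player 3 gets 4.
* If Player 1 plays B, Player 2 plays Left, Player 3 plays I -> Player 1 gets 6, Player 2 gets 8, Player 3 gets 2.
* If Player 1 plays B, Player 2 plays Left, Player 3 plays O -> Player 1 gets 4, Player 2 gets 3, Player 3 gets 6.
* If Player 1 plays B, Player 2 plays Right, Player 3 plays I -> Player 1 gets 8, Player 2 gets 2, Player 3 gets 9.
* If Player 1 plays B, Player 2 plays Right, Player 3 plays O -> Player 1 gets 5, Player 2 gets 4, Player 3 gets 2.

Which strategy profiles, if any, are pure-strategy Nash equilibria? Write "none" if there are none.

(A, Left, O)

(A, Left, I): Player 1 can switch to B (0 → 6). Not NE.
(A, Left, O): Player 1 gets 8, best alternative 4; Player 2 gets 6, best alternative 4; Player 3 gets 8, best alternative 7. No profitable deviation — NE.
(A, Right, I): Player 1 can switch to B (6 → 8). Not NE.
(A, Right, O): Player 1 can switch to B (3 → 5). Not NE.
(B, Left, I): Player 3 can switch to O (2 → 6). Not NE.
(B, Left, O): Player 1 can switch to A (4 → 8). Not NE.
(B, Right, I): Player 2 can switch to Left (2 → 8). Not NE.
(B, Right, O): Player 3 can switch to I (2 → 9). Not NE.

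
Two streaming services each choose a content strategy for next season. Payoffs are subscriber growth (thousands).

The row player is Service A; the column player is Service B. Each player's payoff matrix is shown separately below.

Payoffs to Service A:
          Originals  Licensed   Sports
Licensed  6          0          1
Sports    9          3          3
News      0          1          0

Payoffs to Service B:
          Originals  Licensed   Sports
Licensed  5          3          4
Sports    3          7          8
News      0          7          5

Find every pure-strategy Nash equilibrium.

(Sports, Sports)

For each strategy profile, look for a profitable unilateral deviation.
(Licensed, Originals): Service A can switch to Sports (6 → 9). Not NE.
(Licensed, Licensed): Service A can switch to Sports (0 → 3). Not NE.
(Licensed, Sports): Service A can switch to Sports (1 → 3). Not NE.
(Sports, Originals): Service B can switch to Licensed (3 → 7). Not NE.
(Sports, Licensed): Service B can switch to Sports (7 → 8). Not NE.
(Sports, Sports): Service A gets 3, best alternative 1; Service B gets 8, best alternative 7. No profitable deviation — NE.
(News, Originals): Service A can switch to Licensed (0 → 6). Not NE.
(News, Licensed): Service A can switch to Sports (1 → 3). Not NE.
(News, Sports): Service A can switch to Licensed (0 → 1). Not NE.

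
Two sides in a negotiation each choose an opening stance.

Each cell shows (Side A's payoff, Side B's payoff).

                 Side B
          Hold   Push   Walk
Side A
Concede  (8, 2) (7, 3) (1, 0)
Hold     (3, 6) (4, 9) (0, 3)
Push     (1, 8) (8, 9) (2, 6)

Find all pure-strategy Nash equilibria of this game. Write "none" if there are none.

For each player, find the best response to each opponent profile; mutual best responses are the pure NE.
Side A against Hold: payoffs 8, 3, 1 → best response Concede.
Side A against Push: payoffs 7, 4, 8 → best response Push.
Side A against Walk: payoffs 1, 0, 2 → best response Push.
Side B against Concede: payoffs 2, 3, 0 → best response Push.
Side B against Hold: payoffs 6, 9, 3 → best response Push.
Side B against Push: payoffs 8, 9, 6 → best response Push.
Mutual best responses: (Push, Push).

Pure NE: (Push, Push)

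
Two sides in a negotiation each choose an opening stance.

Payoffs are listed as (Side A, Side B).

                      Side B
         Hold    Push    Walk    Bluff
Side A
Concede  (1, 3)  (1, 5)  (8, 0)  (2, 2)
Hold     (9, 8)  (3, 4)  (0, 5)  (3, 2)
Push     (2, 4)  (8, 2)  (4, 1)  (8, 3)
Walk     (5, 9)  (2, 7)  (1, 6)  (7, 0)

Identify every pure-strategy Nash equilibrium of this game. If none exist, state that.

The unique pure-strategy Nash equilibrium is (Hold, Hold).

Side A against Hold: payoffs 1, 9, 2, 5 → best response Hold.
Side A against Push: payoffs 1, 3, 8, 2 → best response Push.
Side A against Walk: payoffs 8, 0, 4, 1 → best response Concede.
Side A against Bluff: payoffs 2, 3, 8, 7 → best response Push.
Side B against Concede: payoffs 3, 5, 0, 2 → best response Push.
Side B against Hold: payoffs 8, 4, 5, 2 → best response Hold.
Side B against Push: payoffs 4, 2, 1, 3 → best response Hold.
Side B against Walk: payoffs 9, 7, 6, 0 → best response Hold.
Mutual best responses: (Hold, Hold).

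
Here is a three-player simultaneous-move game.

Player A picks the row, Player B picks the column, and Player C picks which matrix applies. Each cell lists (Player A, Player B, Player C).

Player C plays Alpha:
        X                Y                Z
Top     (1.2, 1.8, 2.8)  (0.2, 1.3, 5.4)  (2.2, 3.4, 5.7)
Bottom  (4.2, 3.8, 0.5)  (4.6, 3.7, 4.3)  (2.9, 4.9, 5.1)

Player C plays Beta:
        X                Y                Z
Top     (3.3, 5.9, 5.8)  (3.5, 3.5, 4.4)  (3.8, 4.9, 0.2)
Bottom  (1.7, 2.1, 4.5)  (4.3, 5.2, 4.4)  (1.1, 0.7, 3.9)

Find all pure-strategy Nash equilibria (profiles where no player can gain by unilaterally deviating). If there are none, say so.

The pure Nash equilibria are (Top, X, Beta), (Bottom, Y, Beta), (Bottom, Z, Alpha).

(Top, X, Alpha): Player A can switch to Bottom (1.2 → 4.2). Not NE.
(Top, X, Beta): Player A gets 3.3, best alternative 1.7; Player B gets 5.9, best alternative 4.9; Player C gets 5.8, best alternative 2.8. No profitable deviation — NE.
(Top, Y, Alpha): Player A can switch to Bottom (0.2 → 4.6). Not NE.
(Top, Y, Beta): Player A can switch to Bottom (3.5 → 4.3). Not NE.
(Top, Z, Alpha): Player A can switch to Bottom (2.2 → 2.9). Not NE.
(Top, Z, Beta): Player B can switch to X (4.9 → 5.9). Not NE.
(Bottom, X, Alpha): Player B can switch to Z (3.8 → 4.9). Not NE.
(Bottom, X, Beta): Player A can switch to Top (1.7 → 3.3). Not NE.
(Bottom, Y, Alpha): Player B can switch to X (3.7 → 3.8). Not NE.
(Bottom, Y, Beta): Player A gets 4.3, best alternative 3.5; Player B gets 5.2, best alternative 2.1; Player C gets 4.4, best alternative 4.3. No profitable deviation — NE.
(Bottom, Z, Alpha): Player A gets 2.9, best alternative 2.2; Player B gets 4.9, best alternative 3.8; Player C gets 5.1, best alternative 3.9. No profitable deviation — NE.
(Bottom, Z, Beta): Player A can switch to Top (1.1 → 3.8). Not NE.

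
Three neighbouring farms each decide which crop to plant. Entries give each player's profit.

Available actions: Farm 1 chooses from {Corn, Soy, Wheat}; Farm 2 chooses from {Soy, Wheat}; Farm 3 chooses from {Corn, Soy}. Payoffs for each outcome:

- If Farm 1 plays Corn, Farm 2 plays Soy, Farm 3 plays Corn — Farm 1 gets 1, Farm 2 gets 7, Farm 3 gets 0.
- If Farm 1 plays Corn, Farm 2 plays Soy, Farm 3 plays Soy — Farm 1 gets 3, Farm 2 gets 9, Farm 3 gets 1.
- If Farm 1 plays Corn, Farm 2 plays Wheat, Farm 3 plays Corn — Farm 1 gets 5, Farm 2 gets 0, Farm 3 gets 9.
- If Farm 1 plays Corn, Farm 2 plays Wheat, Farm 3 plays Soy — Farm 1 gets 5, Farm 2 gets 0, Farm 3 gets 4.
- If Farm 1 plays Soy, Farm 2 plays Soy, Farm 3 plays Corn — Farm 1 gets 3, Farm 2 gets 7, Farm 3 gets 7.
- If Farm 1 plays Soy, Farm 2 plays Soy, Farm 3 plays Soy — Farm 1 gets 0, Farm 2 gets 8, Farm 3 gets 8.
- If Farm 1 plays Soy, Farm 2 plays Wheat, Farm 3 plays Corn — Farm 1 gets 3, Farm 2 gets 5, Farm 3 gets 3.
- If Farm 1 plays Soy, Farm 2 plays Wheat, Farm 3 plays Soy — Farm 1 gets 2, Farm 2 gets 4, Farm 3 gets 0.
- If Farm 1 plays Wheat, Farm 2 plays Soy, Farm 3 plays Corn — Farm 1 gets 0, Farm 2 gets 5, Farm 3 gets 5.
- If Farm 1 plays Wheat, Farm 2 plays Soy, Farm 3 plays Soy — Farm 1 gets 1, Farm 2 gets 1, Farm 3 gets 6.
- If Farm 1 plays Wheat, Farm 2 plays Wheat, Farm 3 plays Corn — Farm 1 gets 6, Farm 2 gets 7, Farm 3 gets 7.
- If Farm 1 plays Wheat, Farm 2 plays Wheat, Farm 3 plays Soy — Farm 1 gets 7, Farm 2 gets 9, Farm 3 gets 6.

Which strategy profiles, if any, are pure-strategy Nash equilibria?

Mark each player's best response to every combination of opponents' strategies; a profile where every player is best-responding is a pure Nash equilibrium.
Farm 1 against (Soy, Corn): payoffs 1, 3, 0 → best response Soy.
Farm 1 against (Soy, Soy): payoffs 3, 0, 1 → best response Corn.
Farm 1 against (Wheat, Corn): payoffs 5, 3, 6 → best response Wheat.
Farm 1 against (Wheat, Soy): payoffs 5, 2, 7 → best response Wheat.
Farm 2 against (Corn, Corn): payoffs 7, 0 → best response Soy.
Farm 2 against (Corn, Soy): payoffs 9, 0 → best response Soy.
Farm 2 against (Soy, Corn): payoffs 7, 5 → best response Soy.
Farm 2 against (Soy, Soy): payoffs 8, 4 → best response Soy.
Farm 2 against (Wheat, Corn): payoffs 5, 7 → best response Wheat.
Farm 2 against (Wheat, Soy): payoffs 1, 9 → best response Wheat.
Farm 3 against (Corn, Soy): payoffs 0, 1 → best response Soy.
Farm 3 against (Corn, Wheat): payoffs 9, 4 → best response Corn.
Farm 3 against (Soy, Soy): payoffs 7, 8 → best response Soy.
Farm 3 against (Soy, Wheat): payoffs 3, 0 → best response Corn.
Farm 3 against (Wheat, Soy): payoffs 5, 6 → best response Soy.
Farm 3 against (Wheat, Wheat): payoffs 7, 6 → best response Corn.
Mutual best responses: (Corn, Soy, Soy); (Wheat, Wheat, Corn).

The pure Nash equilibria are (Corn, Soy, Soy), (Wheat, Wheat, Corn).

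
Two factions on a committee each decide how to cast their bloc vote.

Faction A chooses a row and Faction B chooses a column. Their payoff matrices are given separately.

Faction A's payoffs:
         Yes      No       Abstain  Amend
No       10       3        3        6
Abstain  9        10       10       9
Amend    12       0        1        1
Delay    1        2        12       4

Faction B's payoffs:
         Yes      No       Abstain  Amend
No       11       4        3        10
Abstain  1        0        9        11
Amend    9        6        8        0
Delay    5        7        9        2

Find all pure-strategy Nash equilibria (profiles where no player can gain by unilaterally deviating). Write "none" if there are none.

Pure-strategy Nash equilibria: (Abstain, Amend); (Amend, Yes); (Delay, Abstain)

For each player, find the best response to each opponent profile; mutual best responses are the pure NE.
Faction A against Yes: payoffs 10, 9, 12, 1 → best response Amend.
Faction A against No: payoffs 3, 10, 0, 2 → best response Abstain.
Faction A against Abstain: payoffs 3, 10, 1, 12 → best response Delay.
Faction A against Amend: payoffs 6, 9, 1, 4 → best response Abstain.
Faction B against No: payoffs 11, 4, 3, 10 → best response Yes.
Faction B against Abstain: payoffs 1, 0, 9, 11 → best response Amend.
Faction B against Amend: payoffs 9, 6, 8, 0 → best response Yes.
Faction B against Delay: payoffs 5, 7, 9, 2 → best response Abstain.
Mutual best responses: (Abstain, Amend); (Amend, Yes); (Delay, Abstain).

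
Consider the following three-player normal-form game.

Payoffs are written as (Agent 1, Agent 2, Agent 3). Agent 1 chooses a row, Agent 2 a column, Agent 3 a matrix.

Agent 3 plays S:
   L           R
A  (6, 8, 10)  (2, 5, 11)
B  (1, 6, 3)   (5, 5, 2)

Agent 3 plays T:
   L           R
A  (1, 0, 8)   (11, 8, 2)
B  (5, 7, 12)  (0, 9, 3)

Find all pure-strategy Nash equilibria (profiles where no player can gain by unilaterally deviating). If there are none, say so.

(A, L, S): Agent 1 gets 6, best alternative 1; Agent 2 gets 8, best alternative 5; Agent 3 gets 10, best alternative 8. No profitable deviation — NE.
(A, L, T): Agent 1 can switch to B (1 → 5). Not NE.
(A, R, S): Agent 1 can switch to B (2 → 5). Not NE.
(A, R, T): Agent 3 can switch to S (2 → 11). Not NE.
(B, L, S): Agent 1 can switch to A (1 → 6). Not NE.
(B, L, T): Agent 2 can switch to R (7 → 9). Not NE.
(B, R, S): Agent 2 can switch to L (5 → 6). Not NE.
(B, R, T): Agent 1 can switch to A (0 → 11). Not NE.

(A, L, S)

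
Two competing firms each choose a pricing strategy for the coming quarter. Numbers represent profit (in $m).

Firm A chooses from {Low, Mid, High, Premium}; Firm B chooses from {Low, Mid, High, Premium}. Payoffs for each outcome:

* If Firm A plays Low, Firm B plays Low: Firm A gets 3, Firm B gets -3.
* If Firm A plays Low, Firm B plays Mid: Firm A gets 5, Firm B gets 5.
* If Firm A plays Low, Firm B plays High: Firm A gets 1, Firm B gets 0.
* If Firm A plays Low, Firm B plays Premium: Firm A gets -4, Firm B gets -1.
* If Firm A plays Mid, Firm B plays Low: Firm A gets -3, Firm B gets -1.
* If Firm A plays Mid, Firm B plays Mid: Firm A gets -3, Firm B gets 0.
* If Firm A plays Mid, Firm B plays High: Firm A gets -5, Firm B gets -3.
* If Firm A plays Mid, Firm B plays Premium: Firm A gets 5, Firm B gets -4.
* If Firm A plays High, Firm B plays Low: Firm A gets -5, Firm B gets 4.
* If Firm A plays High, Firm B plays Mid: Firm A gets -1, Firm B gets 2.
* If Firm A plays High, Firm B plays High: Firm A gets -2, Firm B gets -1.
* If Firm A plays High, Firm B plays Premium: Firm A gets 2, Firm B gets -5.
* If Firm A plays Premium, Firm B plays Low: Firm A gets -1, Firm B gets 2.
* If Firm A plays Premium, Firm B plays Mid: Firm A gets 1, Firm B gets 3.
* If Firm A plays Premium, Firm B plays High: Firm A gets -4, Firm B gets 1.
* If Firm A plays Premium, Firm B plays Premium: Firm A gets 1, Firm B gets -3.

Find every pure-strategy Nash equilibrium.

The unique pure-strategy Nash equilibrium is (Low, Mid).

Check each profile: it is a Nash equilibrium iff no player can strictly gain by switching unilaterally.
(Low, Low): Firm B can switch to Mid (-3 → 5). Not NE.
(Low, Mid): Firm A gets 5, best alternative 1; Firm B gets 5, best alternative 0. No profitable deviation — NE.
(Low, High): Firm B can switch to Mid (0 → 5). Not NE.
(Low, Premium): Firm A can switch to Mid (-4 → 5). Not NE.
(Mid, Low): Firm A can switch to Low (-3 → 3). Not NE.
(Mid, Mid): Firm A can switch to Low (-3 → 5). Not NE.
(Mid, High): Firm A can switch to Low (-5 → 1). Not NE.
(Mid, Premium): Firm B can switch to Low (-4 → -1). Not NE.
(High, Low): Firm A can switch to Low (-5 → 3). Not NE.
(High, Mid): Firm A can switch to Low (-1 → 5). Not NE.
(High, High): Firm A can switch to Low (-2 → 1). Not NE.
(The remaining 5 profiles each have a profitable deviation by the same check.)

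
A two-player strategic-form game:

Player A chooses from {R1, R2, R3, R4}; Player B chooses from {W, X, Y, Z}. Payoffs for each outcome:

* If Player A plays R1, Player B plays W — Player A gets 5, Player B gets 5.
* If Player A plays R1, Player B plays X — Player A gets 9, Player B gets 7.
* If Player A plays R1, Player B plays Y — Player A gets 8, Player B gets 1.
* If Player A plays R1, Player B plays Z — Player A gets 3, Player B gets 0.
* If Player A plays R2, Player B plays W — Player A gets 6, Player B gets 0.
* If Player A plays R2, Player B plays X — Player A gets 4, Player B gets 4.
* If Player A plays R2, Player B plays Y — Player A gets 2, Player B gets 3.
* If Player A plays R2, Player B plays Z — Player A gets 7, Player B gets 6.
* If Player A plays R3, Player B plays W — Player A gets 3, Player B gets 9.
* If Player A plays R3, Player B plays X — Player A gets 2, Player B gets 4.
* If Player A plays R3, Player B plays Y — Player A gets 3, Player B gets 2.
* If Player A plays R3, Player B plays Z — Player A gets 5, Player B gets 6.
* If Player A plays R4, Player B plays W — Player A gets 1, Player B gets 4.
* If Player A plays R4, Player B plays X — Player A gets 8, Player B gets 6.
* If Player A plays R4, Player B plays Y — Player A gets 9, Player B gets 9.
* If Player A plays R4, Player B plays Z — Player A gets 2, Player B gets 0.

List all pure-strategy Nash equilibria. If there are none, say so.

The pure Nash equilibria are (R1, X), (R2, Z), (R4, Y).

Player A against W: payoffs 5, 6, 3, 1 → best response R2.
Player A against X: payoffs 9, 4, 2, 8 → best response R1.
Player A against Y: payoffs 8, 2, 3, 9 → best response R4.
Player A against Z: payoffs 3, 7, 5, 2 → best response R2.
Player B against R1: payoffs 5, 7, 1, 0 → best response X.
Player B against R2: payoffs 0, 4, 3, 6 → best response Z.
Player B against R3: payoffs 9, 4, 2, 6 → best response W.
Player B against R4: payoffs 4, 6, 9, 0 → best response Y.
Mutual best responses: (R1, X); (R2, Z); (R4, Y).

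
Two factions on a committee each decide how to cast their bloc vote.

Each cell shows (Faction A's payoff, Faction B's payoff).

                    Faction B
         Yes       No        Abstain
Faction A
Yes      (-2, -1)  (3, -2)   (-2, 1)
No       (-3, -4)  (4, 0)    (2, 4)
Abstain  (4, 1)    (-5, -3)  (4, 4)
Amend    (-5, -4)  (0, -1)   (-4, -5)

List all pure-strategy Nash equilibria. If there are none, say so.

Pure NE: (Abstain, Abstain)

(Yes, Yes): Faction A can switch to Abstain (-2 → 4). Not NE.
(Yes, No): Faction A can switch to No (3 → 4). Not NE.
(Yes, Abstain): Faction A can switch to No (-2 → 2). Not NE.
(No, Yes): Faction A can switch to Yes (-3 → -2). Not NE.
(No, No): Faction B can switch to Abstain (0 → 4). Not NE.
(No, Abstain): Faction A can switch to Abstain (2 → 4). Not NE.
(Abstain, Yes): Faction B can switch to Abstain (1 → 4). Not NE.
(Abstain, No): Faction A can switch to Yes (-5 → 3). Not NE.
(Abstain, Abstain): Faction A gets 4, best alternative 2; Faction B gets 4, best alternative 1. No profitable deviation — NE.
(Amend, Yes): Faction A can switch to Yes (-5 → -2). Not NE.
(Amend, No): Faction A can switch to Yes (0 → 3). Not NE.
(Amend, Abstain): Faction A can switch to Yes (-4 → -2). Not NE.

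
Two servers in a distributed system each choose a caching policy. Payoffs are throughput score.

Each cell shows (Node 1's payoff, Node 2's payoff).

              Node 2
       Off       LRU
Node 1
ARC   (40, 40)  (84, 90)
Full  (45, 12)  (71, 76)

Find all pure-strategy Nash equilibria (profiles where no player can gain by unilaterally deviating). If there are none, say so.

(ARC, Off): Node 1 can switch to Full (40 → 45). Not NE.
(ARC, LRU): Node 1 gets 84, best alternative 71; Node 2 gets 90, best alternative 40. No profitable deviation — NE.
(Full, Off): Node 2 can switch to LRU (12 → 76). Not NE.
(Full, LRU): Node 1 can switch to ARC (71 → 84). Not NE.

(ARC, LRU)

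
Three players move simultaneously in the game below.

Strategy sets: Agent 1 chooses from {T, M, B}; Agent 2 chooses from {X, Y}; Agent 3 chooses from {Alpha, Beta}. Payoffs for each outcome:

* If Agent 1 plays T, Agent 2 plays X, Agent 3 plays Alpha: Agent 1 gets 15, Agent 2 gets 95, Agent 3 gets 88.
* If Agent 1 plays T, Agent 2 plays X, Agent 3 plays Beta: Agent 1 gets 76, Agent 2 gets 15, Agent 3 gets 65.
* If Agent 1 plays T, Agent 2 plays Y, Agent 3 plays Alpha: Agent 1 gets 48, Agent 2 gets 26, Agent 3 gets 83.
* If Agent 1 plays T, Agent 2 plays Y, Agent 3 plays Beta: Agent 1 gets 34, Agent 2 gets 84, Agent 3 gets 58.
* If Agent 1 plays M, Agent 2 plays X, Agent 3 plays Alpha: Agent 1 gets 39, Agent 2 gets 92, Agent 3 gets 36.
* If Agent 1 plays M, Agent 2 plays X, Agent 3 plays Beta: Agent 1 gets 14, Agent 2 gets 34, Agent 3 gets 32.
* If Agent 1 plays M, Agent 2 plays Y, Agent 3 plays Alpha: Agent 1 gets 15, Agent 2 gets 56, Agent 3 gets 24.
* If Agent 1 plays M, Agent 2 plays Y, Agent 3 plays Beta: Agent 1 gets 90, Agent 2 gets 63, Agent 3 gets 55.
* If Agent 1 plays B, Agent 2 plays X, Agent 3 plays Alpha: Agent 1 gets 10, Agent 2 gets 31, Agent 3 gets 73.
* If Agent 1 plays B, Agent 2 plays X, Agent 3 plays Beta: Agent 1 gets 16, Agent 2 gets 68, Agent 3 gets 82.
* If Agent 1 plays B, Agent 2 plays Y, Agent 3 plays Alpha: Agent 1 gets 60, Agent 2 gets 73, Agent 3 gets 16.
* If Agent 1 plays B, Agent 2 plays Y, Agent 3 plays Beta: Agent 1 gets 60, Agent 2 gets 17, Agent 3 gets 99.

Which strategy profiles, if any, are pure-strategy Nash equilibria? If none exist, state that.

Agent 1 against (X, Alpha): payoffs 15, 39, 10 → best response M.
Agent 1 against (X, Beta): payoffs 76, 14, 16 → best response T.
Agent 1 against (Y, Alpha): payoffs 48, 15, 60 → best response B.
Agent 1 against (Y, Beta): payoffs 34, 90, 60 → best response M.
Agent 2 against (T, Alpha): payoffs 95, 26 → best response X.
Agent 2 against (T, Beta): payoffs 15, 84 → best response Y.
Agent 2 against (M, Alpha): payoffs 92, 56 → best response X.
Agent 2 against (M, Beta): payoffs 34, 63 → best response Y.
Agent 2 against (B, Alpha): payoffs 31, 73 → best response Y.
Agent 2 against (B, Beta): payoffs 68, 17 → best response X.
Agent 3 against (T, X): payoffs 88, 65 → best response Alpha.
Agent 3 against (T, Y): payoffs 83, 58 → best response Alpha.
Agent 3 against (M, X): payoffs 36, 32 → best response Alpha.
Agent 3 against (M, Y): payoffs 24, 55 → best response Beta.
Agent 3 against (B, X): payoffs 73, 82 → best response Beta.
Agent 3 against (B, Y): payoffs 16, 99 → best response Beta.
Mutual best responses: (M, X, Alpha); (M, Y, Beta).

The pure Nash equilibria are (M, X, Alpha); (M, Y, Beta).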